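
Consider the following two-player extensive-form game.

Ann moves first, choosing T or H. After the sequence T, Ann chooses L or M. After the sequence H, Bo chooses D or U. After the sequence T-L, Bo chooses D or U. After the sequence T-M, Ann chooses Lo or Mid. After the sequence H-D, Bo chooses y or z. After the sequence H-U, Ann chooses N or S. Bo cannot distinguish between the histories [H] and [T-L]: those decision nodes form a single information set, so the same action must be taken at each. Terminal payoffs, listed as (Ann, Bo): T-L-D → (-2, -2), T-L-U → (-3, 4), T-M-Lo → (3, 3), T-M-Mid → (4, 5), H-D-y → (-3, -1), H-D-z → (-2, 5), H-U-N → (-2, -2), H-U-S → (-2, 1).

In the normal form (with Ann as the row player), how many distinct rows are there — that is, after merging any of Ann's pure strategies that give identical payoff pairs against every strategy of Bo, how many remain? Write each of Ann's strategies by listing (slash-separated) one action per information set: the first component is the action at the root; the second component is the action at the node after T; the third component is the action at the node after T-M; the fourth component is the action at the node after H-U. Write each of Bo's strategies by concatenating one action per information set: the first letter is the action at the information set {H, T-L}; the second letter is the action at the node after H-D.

5

Ann has 16 pure strategies: T/L/Lo/N, T/L/Lo/S, T/L/Mid/N, T/L/Mid/S, T/M/Lo/N, T/M/Lo/S, T/M/Mid/N, T/M/Mid/S, H/L/Lo/N, H/L/Lo/S, H/L/Mid/N, H/L/Mid/S, H/M/Lo/N, H/M/Lo/S, H/M/Mid/N, H/M/Mid/S. Columns: Dy, Dz, Uy, Uz.
{T/L/Lo/N, T/L/Lo/S, T/L/Mid/N, T/L/Mid/S} → row (-2,-2) (-2,-2) (-3,4) (-3,4)
{T/M/Lo/N, T/M/Lo/S} → row (3,3) (3,3) (3,3) (3,3)
{T/M/Mid/N, T/M/Mid/S} → row (4,5) (4,5) (4,5) (4,5)
{H/L/Lo/N, H/L/Mid/N, H/M/Lo/N, H/M/Mid/N} → row (-3,-1) (-2,5) (-2,-2) (-2,-2)
{H/L/Lo/S, H/L/Mid/S, H/M/Lo/S, H/M/Mid/S} → row (-3,-1) (-2,5) (-2,1) (-2,1)
That's 5 distinct rows out of 16 strategies.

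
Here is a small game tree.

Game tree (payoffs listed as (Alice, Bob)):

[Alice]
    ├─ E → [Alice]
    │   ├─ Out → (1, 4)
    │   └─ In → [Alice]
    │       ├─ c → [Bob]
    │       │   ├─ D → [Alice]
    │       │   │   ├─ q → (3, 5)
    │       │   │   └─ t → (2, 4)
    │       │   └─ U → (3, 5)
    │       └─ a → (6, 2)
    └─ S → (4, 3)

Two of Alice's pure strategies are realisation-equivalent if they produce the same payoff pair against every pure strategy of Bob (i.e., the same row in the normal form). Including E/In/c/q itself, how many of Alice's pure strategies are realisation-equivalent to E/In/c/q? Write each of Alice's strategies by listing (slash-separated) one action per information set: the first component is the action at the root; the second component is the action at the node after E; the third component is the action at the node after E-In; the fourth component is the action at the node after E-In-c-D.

Row for E/In/c/q (columns D, U): (3,5) (3,5).
Every one of Alice's information sets is on the play path for some reply by Bob when Alice follows E/In/c/q.
Changing the action at any of them therefore changes at least one column, so only E/In/c/q itself gives this row.

1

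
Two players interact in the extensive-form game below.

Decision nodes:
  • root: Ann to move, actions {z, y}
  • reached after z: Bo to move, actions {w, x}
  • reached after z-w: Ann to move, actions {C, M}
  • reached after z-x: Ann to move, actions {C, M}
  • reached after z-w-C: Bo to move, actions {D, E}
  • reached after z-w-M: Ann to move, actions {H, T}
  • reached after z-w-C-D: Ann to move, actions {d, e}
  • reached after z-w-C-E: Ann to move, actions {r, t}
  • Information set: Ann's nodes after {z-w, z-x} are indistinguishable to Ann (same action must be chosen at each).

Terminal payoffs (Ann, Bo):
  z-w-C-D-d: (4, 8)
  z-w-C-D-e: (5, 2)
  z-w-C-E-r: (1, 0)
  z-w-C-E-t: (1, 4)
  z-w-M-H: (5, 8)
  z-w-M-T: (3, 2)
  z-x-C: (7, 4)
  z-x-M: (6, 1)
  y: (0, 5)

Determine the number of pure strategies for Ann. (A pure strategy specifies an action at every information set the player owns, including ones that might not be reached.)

32

Ann owns the root with actions {z, y} — two choices.
Ann owns the information set {z-w, z-x} with actions {C, M} — two choices.
Ann owns the node after z-w-M with actions {H, T} — two choices.
Ann owns the node after z-w-C-D with actions {d, e} — two choices.
Ann owns the node after z-w-C-E with actions {r, t} — two choices.
A pure strategy fixes one action at each information set independently, so the count is the product 2 × 2 × 2 × 2 × 2 = 32.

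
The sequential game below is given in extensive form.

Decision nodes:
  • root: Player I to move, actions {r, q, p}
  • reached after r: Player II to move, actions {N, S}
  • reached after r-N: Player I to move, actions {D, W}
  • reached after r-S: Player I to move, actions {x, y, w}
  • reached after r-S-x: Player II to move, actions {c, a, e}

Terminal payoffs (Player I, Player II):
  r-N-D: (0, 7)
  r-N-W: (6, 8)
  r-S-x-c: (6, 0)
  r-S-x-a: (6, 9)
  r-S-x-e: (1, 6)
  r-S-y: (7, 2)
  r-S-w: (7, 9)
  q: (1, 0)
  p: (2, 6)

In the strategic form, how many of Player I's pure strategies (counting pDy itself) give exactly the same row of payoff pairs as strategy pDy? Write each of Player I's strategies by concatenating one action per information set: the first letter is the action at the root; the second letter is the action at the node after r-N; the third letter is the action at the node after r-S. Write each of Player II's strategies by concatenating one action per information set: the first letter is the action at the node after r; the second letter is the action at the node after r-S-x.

6

Row for pDy (columns Nc, Na, Ne, Sc, Sa, Se): (2,6) (2,6) (2,6) (2,6) (2,6) (2,6).
Under pDy, Player I's choice at the node after r-N and at the node after r-S can never be reached regardless of what Player II does, so varying those choices leaves every outcome unchanged.
Holding the reachable choices fixed and varying the unreachable ones freely already gives 2 × 3 = 6 equivalent strategies.
No other strategy reproduces this row, so those 6 are the full class: pDx, pDy, pDw, pWx, pWy, pWw.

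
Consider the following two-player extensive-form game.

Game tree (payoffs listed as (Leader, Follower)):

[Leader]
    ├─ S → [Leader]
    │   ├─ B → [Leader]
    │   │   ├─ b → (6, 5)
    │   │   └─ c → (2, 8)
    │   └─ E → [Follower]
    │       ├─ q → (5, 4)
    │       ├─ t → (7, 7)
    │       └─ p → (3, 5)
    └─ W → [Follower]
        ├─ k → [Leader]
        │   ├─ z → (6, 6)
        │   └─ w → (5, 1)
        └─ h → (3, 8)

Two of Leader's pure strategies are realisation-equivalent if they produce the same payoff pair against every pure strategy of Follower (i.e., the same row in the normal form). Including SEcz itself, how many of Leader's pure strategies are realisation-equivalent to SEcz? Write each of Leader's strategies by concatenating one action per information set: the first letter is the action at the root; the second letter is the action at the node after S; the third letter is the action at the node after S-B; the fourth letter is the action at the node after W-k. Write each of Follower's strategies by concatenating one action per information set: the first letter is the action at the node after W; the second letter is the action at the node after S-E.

Row for SEcz (columns kq, kt, kp, hq, ht, hp): (5,4) (7,7) (3,5) (5,4) (7,7) (3,5).
Under SEcz, Leader's choice at the node after S-B and at the node after W-k can never be reached regardless of what Follower does, so varying those choices leaves every outcome unchanged.
Holding the reachable choices fixed and varying the unreachable ones freely already gives 2 × 2 = 4 equivalent strategies.
No other strategy reproduces this row, so those 4 are the full class: SEbz, SEbw, SEcz, SEcw.

4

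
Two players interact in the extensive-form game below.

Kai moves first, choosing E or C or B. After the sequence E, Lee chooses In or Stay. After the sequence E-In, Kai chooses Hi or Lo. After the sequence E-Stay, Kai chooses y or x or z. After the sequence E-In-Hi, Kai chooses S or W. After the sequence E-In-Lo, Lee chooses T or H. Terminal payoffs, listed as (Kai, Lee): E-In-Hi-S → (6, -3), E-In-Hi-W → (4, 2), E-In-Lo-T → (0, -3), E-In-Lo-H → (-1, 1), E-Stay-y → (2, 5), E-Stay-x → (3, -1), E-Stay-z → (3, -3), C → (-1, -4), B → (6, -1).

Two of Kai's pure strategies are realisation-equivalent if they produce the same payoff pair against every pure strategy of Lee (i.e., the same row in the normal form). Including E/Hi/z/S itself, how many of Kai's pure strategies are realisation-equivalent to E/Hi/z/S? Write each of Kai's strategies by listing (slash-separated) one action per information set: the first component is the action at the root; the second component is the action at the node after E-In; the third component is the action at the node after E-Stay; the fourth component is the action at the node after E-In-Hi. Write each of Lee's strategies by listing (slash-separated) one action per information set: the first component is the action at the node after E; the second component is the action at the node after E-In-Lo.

Row for E/Hi/z/S (columns In/T, In/H, Stay/T, Stay/H): (6,-3) (6,-3) (3,-3) (3,-3).
Every one of Kai's information sets is on the play path for some reply by Lee when Kai follows E/Hi/z/S.
Changing the action at any of them therefore changes at least one column, so only E/Hi/z/S itself gives this row.

1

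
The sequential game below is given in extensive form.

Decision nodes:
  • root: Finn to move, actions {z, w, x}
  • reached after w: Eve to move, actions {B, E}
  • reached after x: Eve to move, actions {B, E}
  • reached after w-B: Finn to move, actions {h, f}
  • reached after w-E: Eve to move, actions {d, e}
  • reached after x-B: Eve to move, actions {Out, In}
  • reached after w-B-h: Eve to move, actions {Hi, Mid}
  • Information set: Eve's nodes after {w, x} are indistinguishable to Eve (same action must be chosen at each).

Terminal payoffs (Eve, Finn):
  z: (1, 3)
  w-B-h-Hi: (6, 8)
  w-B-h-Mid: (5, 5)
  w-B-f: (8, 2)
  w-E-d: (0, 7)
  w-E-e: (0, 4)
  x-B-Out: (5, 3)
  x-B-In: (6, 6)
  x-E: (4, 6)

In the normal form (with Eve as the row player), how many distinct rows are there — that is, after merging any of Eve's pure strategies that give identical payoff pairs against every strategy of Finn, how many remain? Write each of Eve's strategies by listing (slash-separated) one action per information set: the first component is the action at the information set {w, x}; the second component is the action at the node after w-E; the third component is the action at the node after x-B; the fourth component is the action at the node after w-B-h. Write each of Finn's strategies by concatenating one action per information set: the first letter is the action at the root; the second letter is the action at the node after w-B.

Eve has 16 pure strategies: B/d/Out/Hi, B/d/Out/Mid, B/d/In/Hi, B/d/In/Mid, B/e/Out/Hi, B/e/Out/Mid, B/e/In/Hi, B/e/In/Mid, E/d/Out/Hi, E/d/Out/Mid, E/d/In/Hi, E/d/In/Mid, E/e/Out/Hi, E/e/Out/Mid, E/e/In/Hi, E/e/In/Mid. Columns: zh, zf, wh, wf, xh, xf.
{B/d/Out/Hi, B/e/Out/Hi} → row (1,3) (1,3) (6,8) (8,2) (5,3) (5,3)
{B/d/Out/Mid, B/e/Out/Mid} → row (1,3) (1,3) (5,5) (8,2) (5,3) (5,3)
{B/d/In/Hi, B/e/In/Hi} → row (1,3) (1,3) (6,8) (8,2) (6,6) (6,6)
{B/d/In/Mid, B/e/In/Mid} → row (1,3) (1,3) (5,5) (8,2) (6,6) (6,6)
{E/d/Out/Hi, E/d/Out/Mid, E/d/In/Hi, E/d/In/Mid} → row (1,3) (1,3) (0,7) (0,7) (4,6) (4,6)
{E/e/Out/Hi, E/e/Out/Mid, E/e/In/Hi, E/e/In/Mid} → row (1,3) (1,3) (0,4) (0,4) (4,6) (4,6)
That's 6 distinct rows out of 16 strategies.

6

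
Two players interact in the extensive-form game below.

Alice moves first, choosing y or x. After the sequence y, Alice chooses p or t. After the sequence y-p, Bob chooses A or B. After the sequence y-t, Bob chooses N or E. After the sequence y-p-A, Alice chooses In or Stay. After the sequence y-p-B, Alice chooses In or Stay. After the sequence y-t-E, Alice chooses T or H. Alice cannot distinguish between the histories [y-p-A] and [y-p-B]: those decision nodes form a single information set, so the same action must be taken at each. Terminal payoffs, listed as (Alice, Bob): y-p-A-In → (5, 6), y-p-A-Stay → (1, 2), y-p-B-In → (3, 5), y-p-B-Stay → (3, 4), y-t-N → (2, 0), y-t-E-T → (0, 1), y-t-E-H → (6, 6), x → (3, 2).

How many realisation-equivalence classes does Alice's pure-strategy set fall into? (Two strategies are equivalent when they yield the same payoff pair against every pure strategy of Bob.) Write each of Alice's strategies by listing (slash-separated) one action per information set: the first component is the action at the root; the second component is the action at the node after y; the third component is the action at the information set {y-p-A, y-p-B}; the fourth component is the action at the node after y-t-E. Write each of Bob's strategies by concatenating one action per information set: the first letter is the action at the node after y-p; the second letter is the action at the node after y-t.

5

Alice has 16 pure strategies: y/p/In/T, y/p/In/H, y/p/Stay/T, y/p/Stay/H, y/t/In/T, y/t/In/H, y/t/Stay/T, y/t/Stay/H, x/p/In/T, x/p/In/H, x/p/Stay/T, x/p/Stay/H, x/t/In/T, x/t/In/H, x/t/Stay/T, x/t/Stay/H. Columns: AN, AE, BN, BE.
{y/p/In/T, y/p/In/H} → row (5,6) (5,6) (3,5) (3,5)
{y/p/Stay/T, y/p/Stay/H} → row (1,2) (1,2) (3,4) (3,4)
{y/t/In/T, y/t/Stay/T} → row (2,0) (0,1) (2,0) (0,1)
{y/t/In/H, y/t/Stay/H} → row (2,0) (6,6) (2,0) (6,6)
{x/p/In/T, x/p/In/H, x/p/Stay/T, x/p/Stay/H, x/t/In/T, x/t/In/H, x/t/Stay/T, x/t/Stay/H} → row (3,2) (3,2) (3,2) (3,2)
That's 5 distinct rows out of 16 strategies.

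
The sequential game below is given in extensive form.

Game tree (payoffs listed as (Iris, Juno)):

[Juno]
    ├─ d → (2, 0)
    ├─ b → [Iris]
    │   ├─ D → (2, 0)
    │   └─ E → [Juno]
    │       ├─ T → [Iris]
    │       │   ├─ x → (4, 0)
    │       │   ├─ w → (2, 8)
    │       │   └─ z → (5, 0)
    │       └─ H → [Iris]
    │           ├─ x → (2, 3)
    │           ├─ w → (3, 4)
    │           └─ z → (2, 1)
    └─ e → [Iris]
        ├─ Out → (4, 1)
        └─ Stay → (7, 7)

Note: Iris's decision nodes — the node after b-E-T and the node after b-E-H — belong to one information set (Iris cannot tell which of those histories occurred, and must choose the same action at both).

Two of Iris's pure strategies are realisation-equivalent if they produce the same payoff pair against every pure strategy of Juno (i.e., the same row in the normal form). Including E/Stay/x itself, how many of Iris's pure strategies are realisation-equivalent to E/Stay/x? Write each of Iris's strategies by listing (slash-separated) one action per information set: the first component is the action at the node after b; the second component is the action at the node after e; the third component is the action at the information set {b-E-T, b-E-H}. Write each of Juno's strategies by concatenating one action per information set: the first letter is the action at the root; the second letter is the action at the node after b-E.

Row for E/Stay/x (columns dT, dH, bT, bH, eT, eH): (2,0) (2,0) (4,0) (2,3) (7,7) (7,7).
Every one of Iris's information sets is on the play path for some reply by Juno when Iris follows E/Stay/x.
Changing the action at any of them therefore changes at least one column, so only E/Stay/x itself gives this row.

1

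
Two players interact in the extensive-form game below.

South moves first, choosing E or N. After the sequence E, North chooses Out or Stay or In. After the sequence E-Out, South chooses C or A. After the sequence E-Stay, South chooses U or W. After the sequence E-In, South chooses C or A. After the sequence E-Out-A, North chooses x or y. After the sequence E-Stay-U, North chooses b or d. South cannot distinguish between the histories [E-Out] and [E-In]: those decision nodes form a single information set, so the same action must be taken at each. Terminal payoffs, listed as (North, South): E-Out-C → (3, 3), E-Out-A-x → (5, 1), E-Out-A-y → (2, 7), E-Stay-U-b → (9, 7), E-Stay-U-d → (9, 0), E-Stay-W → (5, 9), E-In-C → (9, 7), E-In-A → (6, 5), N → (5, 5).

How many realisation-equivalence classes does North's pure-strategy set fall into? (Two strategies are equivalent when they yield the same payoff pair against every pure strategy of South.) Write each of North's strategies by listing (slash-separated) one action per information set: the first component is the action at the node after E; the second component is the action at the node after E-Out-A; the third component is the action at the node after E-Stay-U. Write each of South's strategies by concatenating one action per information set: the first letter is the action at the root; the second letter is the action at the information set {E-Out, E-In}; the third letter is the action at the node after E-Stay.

5

North has 12 pure strategies: Out/x/b, Out/x/d, Out/y/b, Out/y/d, Stay/x/b, Stay/x/d, Stay/y/b, Stay/y/d, In/x/b, In/x/d, In/y/b, In/y/d. Columns: ECU, ECW, EAU, EAW, NCU, NCW, NAU, NAW.
{Out/x/b, Out/x/d} → row (3,3) (3,3) (5,1) (5,1) (5,5) (5,5) (5,5) (5,5)
{Out/y/b, Out/y/d} → row (3,3) (3,3) (2,7) (2,7) (5,5) (5,5) (5,5) (5,5)
{Stay/x/b, Stay/y/b} → row (9,7) (5,9) (9,7) (5,9) (5,5) (5,5) (5,5) (5,5)
{Stay/x/d, Stay/y/d} → row (9,0) (5,9) (9,0) (5,9) (5,5) (5,5) (5,5) (5,5)
{In/x/b, In/x/d, In/y/b, In/y/d} → row (9,7) (9,7) (6,5) (6,5) (5,5) (5,5) (5,5) (5,5)
That's 5 distinct rows out of 12 strategies.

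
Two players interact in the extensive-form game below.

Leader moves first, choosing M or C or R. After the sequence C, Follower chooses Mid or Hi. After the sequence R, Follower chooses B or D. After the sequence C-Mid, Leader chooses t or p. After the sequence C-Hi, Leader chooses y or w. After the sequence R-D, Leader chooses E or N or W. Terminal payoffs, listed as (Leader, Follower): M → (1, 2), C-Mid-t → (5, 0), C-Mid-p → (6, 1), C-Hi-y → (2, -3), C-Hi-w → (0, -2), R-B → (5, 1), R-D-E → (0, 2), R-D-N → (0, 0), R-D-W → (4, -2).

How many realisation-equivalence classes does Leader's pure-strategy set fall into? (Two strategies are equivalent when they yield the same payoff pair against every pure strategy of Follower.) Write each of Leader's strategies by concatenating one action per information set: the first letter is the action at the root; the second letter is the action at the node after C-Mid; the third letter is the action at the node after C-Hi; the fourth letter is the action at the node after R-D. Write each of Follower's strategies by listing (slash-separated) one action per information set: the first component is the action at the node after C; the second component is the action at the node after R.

8

Leader has 36 pure strategies: MtyE, MtyN, MtyW, MtwE, MtwN, MtwW, MpyE, MpyN, MpyW, MpwE, MpwN, MpwW, CtyE, CtyN, CtyW, CtwE, CtwN, CtwW, CpyE, CpyN, CpyW, CpwE, CpwN, CpwW, RtyE, RtyN, RtyW, RtwE, RtwN, RtwW, RpyE, RpyN, RpyW, RpwE, RpwN, RpwW. Columns: Mid/B, Mid/D, Hi/B, Hi/D.
{MtyE, MtyN, MtyW, MtwE, MtwN, MtwW, MpyE, MpyN, MpyW, MpwE, MpwN, MpwW} → row (1,2) (1,2) (1,2) (1,2)
{CtyE, CtyN, CtyW} → row (5,0) (5,0) (2,-3) (2,-3)
{CtwE, CtwN, CtwW} → row (5,0) (5,0) (0,-2) (0,-2)
{CpyE, CpyN, CpyW} → row (6,1) (6,1) (2,-3) (2,-3)
{CpwE, CpwN, CpwW} → row (6,1) (6,1) (0,-2) (0,-2)
{RtyE, RtwE, RpyE, RpwE} → row (5,1) (0,2) (5,1) (0,2)
{RtyN, RtwN, RpyN, RpwN} → row (5,1) (0,0) (5,1) (0,0)
{RtyW, RtwW, RpyW, RpwW} → row (5,1) (4,-2) (5,1) (4,-2)
That's 8 distinct rows out of 36 strategies.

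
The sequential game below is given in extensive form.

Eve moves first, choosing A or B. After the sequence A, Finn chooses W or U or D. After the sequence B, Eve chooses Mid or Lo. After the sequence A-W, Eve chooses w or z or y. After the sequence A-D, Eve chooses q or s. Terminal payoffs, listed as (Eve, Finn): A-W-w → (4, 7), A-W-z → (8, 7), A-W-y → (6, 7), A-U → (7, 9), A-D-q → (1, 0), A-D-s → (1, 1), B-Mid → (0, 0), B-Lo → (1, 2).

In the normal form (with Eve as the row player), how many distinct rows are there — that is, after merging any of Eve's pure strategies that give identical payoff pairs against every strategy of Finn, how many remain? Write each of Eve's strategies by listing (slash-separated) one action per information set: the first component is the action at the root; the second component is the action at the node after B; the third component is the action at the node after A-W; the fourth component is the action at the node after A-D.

8

Eve has 24 pure strategies: A/Mid/w/q, A/Mid/w/s, A/Mid/z/q, A/Mid/z/s, A/Mid/y/q, A/Mid/y/s, A/Lo/w/q, A/Lo/w/s, A/Lo/z/q, A/Lo/z/s, A/Lo/y/q, A/Lo/y/s, B/Mid/w/q, B/Mid/w/s, B/Mid/z/q, B/Mid/z/s, B/Mid/y/q, B/Mid/y/s, B/Lo/w/q, B/Lo/w/s, B/Lo/z/q, B/Lo/z/s, B/Lo/y/q, B/Lo/y/s. Columns: W, U, D.
{A/Mid/w/q, A/Lo/w/q} → row (4,7) (7,9) (1,0)
{A/Mid/w/s, A/Lo/w/s} → row (4,7) (7,9) (1,1)
{A/Mid/z/q, A/Lo/z/q} → row (8,7) (7,9) (1,0)
{A/Mid/z/s, A/Lo/z/s} → row (8,7) (7,9) (1,1)
{A/Mid/y/q, A/Lo/y/q} → row (6,7) (7,9) (1,0)
{A/Mid/y/s, A/Lo/y/s} → row (6,7) (7,9) (1,1)
{B/Mid/w/q, B/Mid/w/s, B/Mid/z/q, B/Mid/z/s, B/Mid/y/q, B/Mid/y/s} → row (0,0) (0,0) (0,0)
{B/Lo/w/q, B/Lo/w/s, B/Lo/z/q, B/Lo/z/s, B/Lo/y/q, B/Lo/y/s} → row (1,2) (1,2) (1,2)
That's 8 distinct rows out of 24 strategies.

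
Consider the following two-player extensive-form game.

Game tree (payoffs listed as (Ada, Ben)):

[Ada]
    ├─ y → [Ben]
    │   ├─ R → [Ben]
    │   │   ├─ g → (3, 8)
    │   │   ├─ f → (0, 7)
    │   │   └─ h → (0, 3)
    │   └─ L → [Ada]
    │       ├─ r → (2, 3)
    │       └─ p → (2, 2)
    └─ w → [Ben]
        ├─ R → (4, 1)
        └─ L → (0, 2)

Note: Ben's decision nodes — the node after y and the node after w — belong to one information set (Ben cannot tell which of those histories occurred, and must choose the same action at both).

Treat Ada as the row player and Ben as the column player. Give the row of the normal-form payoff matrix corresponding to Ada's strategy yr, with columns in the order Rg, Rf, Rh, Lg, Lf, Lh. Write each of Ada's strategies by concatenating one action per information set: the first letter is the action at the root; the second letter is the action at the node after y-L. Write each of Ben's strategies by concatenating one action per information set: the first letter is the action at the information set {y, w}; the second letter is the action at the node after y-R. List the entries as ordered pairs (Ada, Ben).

vs Rg: Ada plays y → Ben plays R at [y] → Ben plays g at [y-R] → (3, 8)
vs Rf: Ada plays y → Ben plays R at [y] → Ben plays f at [y-R] → (0, 7)
vs Rh: Ada plays y → Ben plays R at [y] → Ben plays h at [y-R] → (0, 3)
vs Lg: Ada plays y → Ben plays L at [y] → Ada plays r at [y-L] → (2, 3)
vs Lf: Ada plays y → Ben plays L at [y] → Ada plays r at [y-L] → (2, 3)
vs Lh: Ada plays y → Ben plays L at [y] → Ada plays r at [y-L] → (2, 3)

(3,8) (0,7) (0,3) (2,3) (2,3) (2,3)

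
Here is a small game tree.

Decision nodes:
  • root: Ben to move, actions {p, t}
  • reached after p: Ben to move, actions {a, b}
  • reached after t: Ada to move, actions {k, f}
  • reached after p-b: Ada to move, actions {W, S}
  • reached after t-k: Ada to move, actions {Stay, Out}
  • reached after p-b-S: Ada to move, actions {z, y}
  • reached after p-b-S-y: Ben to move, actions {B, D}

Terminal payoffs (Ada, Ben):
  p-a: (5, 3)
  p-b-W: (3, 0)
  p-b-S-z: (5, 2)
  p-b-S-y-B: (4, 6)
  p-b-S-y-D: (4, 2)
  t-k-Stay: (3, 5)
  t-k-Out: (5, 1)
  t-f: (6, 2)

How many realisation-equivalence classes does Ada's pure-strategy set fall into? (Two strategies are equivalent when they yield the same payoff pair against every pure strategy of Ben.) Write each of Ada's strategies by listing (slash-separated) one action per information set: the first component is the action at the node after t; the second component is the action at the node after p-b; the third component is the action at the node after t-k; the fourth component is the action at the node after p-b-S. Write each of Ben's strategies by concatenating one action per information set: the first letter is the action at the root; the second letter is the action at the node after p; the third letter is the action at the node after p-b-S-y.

9

Ada has 16 pure strategies: k/W/Stay/z, k/W/Stay/y, k/W/Out/z, k/W/Out/y, k/S/Stay/z, k/S/Stay/y, k/S/Out/z, k/S/Out/y, f/W/Stay/z, f/W/Stay/y, f/W/Out/z, f/W/Out/y, f/S/Stay/z, f/S/Stay/y, f/S/Out/z, f/S/Out/y. Columns: paB, paD, pbB, pbD, taB, taD, tbB, tbD.
{k/W/Stay/z, k/W/Stay/y} → row (5,3) (5,3) (3,0) (3,0) (3,5) (3,5) (3,5) (3,5)
{k/W/Out/z, k/W/Out/y} → row (5,3) (5,3) (3,0) (3,0) (5,1) (5,1) (5,1) (5,1)
{k/S/Stay/z} → row (5,3) (5,3) (5,2) (5,2) (3,5) (3,5) (3,5) (3,5)
{k/S/Stay/y} → row (5,3) (5,3) (4,6) (4,2) (3,5) (3,5) (3,5) (3,5)
{k/S/Out/z} → row (5,3) (5,3) (5,2) (5,2) (5,1) (5,1) (5,1) (5,1)
{k/S/Out/y} → row (5,3) (5,3) (4,6) (4,2) (5,1) (5,1) (5,1) (5,1)
{f/W/Stay/z, f/W/Stay/y, f/W/Out/z, f/W/Out/y} → row (5,3) (5,3) (3,0) (3,0) (6,2) (6,2) (6,2) (6,2)
{f/S/Stay/z, f/S/Out/z} → row (5,3) (5,3) (5,2) (5,2) (6,2) (6,2) (6,2) (6,2)
{f/S/Stay/y, f/S/Out/y} → row (5,3) (5,3) (4,6) (4,2) (6,2) (6,2) (6,2) (6,2)
That's 9 distinct rows out of 16 strategies.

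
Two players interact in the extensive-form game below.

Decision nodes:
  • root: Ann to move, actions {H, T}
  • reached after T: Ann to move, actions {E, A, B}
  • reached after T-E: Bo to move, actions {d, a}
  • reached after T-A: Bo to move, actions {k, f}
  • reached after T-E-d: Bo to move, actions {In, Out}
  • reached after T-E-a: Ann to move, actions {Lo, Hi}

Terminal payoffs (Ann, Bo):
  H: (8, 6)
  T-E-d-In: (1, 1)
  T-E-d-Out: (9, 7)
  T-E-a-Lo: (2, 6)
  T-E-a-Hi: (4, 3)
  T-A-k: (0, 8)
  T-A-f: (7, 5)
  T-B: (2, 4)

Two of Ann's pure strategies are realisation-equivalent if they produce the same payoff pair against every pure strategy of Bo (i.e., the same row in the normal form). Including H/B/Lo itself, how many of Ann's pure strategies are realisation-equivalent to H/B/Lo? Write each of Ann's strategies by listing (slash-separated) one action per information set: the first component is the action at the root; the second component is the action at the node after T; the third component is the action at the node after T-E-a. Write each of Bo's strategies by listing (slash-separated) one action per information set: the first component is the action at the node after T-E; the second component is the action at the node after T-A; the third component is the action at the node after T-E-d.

Row for H/B/Lo (columns d/k/In, d/k/Out, d/f/In, d/f/Out, a/k/In, a/k/Out, a/f/In, a/f/Out): (8,6) (8,6) (8,6) (8,6) (8,6) (8,6) (8,6) (8,6).
Under H/B/Lo, Ann's choice at the node after T and at the node after T-E-a can never be reached regardless of what Bo does, so varying those choices leaves every outcome unchanged.
Holding the reachable choices fixed and varying the unreachable ones freely already gives 3 × 2 = 6 equivalent strategies.
No other strategy reproduces this row, so those 6 are the full class: H/E/Lo, H/E/Hi, H/A/Lo, H/A/Hi, H/B/Lo, H/B/Hi.

6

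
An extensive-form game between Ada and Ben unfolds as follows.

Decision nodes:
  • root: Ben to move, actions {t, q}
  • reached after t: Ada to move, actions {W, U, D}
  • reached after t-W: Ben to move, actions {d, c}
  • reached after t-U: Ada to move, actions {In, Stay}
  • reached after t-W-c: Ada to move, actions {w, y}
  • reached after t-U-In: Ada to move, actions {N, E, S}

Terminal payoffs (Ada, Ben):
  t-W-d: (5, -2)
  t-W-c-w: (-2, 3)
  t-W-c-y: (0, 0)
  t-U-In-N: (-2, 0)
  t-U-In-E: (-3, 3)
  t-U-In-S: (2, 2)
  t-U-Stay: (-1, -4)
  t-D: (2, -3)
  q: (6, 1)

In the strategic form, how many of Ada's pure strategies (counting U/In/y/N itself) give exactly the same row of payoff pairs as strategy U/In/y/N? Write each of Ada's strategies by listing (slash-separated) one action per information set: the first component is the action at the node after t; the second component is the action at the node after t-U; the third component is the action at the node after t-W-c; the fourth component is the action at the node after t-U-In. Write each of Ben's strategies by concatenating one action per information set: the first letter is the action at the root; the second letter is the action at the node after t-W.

2

Row for U/In/y/N (columns td, tc, qd, qc): (-2,0) (-2,0) (6,1) (6,1).
Under U/In/y/N, Ada's choice at the node after t-W-c can never be reached regardless of what Ben does, so varying those choices leaves every outcome unchanged.
Holding the reachable choices fixed and varying the unreachable one freely already gives 2 equivalent strategies.
No other strategy reproduces this row, so those 2 are the full class: U/In/w/N, U/In/y/N.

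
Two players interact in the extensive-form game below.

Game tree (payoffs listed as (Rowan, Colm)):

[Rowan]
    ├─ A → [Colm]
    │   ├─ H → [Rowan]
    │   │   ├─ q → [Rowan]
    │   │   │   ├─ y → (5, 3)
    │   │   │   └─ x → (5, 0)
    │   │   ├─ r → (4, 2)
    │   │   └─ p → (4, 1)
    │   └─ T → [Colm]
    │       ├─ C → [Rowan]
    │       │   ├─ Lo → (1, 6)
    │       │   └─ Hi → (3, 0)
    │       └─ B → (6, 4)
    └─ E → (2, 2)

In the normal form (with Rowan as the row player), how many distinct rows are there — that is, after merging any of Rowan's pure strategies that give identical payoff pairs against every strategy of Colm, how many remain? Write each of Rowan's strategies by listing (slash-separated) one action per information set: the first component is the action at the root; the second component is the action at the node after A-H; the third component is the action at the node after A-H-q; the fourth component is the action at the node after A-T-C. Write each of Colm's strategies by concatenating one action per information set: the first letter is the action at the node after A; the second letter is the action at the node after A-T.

Rowan has 24 pure strategies: A/q/y/Lo, A/q/y/Hi, A/q/x/Lo, A/q/x/Hi, A/r/y/Lo, A/r/y/Hi, A/r/x/Lo, A/r/x/Hi, A/p/y/Lo, A/p/y/Hi, A/p/x/Lo, A/p/x/Hi, E/q/y/Lo, E/q/y/Hi, E/q/x/Lo, E/q/x/Hi, E/r/y/Lo, E/r/y/Hi, E/r/x/Lo, E/r/x/Hi, E/p/y/Lo, E/p/y/Hi, E/p/x/Lo, E/p/x/Hi. Columns: HC, HB, TC, TB.
{A/q/y/Lo} → row (5,3) (5,3) (1,6) (6,4)
{A/q/y/Hi} → row (5,3) (5,3) (3,0) (6,4)
{A/q/x/Lo} → row (5,0) (5,0) (1,6) (6,4)
{A/q/x/Hi} → row (5,0) (5,0) (3,0) (6,4)
{A/r/y/Lo, A/r/x/Lo} → row (4,2) (4,2) (1,6) (6,4)
{A/r/y/Hi, A/r/x/Hi} → row (4,2) (4,2) (3,0) (6,4)
{A/p/y/Lo, A/p/x/Lo} → row (4,1) (4,1) (1,6) (6,4)
{A/p/y/Hi, A/p/x/Hi} → row (4,1) (4,1) (3,0) (6,4)
{E/q/y/Lo, E/q/y/Hi, E/q/x/Lo, E/q/x/Hi, E/r/y/Lo, E/r/y/Hi, E/r/x/Lo, E/r/x/Hi, E/p/y/Lo, E/p/y/Hi, E/p/x/Lo, E/p/x/Hi} → row (2,2) (2,2) (2,2) (2,2)
That's 9 distinct rows out of 24 strategies.

9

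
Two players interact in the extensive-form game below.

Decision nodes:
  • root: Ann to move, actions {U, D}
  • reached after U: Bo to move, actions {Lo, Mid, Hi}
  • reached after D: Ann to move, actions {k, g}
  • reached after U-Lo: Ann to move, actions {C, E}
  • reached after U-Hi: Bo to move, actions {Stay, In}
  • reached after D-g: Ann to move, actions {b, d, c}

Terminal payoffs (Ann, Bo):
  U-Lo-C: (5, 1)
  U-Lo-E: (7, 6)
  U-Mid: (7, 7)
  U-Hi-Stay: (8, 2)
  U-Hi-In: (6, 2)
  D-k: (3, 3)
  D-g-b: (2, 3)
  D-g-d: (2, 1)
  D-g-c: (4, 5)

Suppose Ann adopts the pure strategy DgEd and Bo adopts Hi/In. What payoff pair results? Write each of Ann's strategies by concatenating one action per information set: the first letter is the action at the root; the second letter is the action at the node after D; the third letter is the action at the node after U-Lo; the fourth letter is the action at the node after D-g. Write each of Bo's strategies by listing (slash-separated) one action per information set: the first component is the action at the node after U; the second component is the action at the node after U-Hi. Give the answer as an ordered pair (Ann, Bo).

Trace the play path from the root:
  Ann plays D
  Ann plays g at [D]
  Ann plays d at [D-g]
→ terminal payoff (2, 1).
(Ann's choice at the node after U-Lo is never reached on this path, so it doesn't affect the outcome.)

(2, 1)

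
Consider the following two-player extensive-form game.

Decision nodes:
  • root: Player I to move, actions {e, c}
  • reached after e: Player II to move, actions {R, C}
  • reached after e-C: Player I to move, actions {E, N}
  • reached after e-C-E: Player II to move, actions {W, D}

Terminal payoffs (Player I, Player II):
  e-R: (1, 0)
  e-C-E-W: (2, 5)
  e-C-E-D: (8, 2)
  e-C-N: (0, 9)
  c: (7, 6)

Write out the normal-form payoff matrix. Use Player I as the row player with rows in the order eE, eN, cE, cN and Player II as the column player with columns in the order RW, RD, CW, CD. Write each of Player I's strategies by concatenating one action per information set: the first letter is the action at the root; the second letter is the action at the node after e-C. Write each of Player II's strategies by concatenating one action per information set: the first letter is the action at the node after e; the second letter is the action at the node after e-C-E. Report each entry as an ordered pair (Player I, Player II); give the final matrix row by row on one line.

Row eE: RW→(1,0), RD→(1,0), CW→(2,5), CD→(8,2)
Row eN: RW→(1,0), RD→(1,0), CW→(0,9), CD→(0,9)
Row cE: RW→(7,6), RD→(7,6), CW→(7,6), CD→(7,6)
Row cN: RW→(7,6), RD→(7,6), CW→(7,6), CD→(7,6)

eE: (1,0) (1,0) (2,5) (8,2) | eN: (1,0) (1,0) (0,9) (0,9) | cE: (7,6) (7,6) (7,6) (7,6) | cN: (7,6) (7,6) (7,6) (7,6)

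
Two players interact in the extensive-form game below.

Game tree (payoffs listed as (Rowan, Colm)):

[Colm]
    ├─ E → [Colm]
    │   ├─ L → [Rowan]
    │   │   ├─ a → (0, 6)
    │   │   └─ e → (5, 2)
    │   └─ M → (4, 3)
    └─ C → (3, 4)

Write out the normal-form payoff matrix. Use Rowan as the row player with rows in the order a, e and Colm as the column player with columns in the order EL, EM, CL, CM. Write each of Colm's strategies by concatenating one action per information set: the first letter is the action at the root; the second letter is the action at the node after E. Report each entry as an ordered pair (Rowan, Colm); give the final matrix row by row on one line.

a: (0,6) (4,3) (3,4) (3,4) | e: (5,2) (4,3) (3,4) (3,4)

Row a: EL→(0,6), EM→(4,3), CL→(3,4), CM→(3,4)
Row e: EL→(5,2), EM→(4,3), CL→(3,4), CM→(3,4)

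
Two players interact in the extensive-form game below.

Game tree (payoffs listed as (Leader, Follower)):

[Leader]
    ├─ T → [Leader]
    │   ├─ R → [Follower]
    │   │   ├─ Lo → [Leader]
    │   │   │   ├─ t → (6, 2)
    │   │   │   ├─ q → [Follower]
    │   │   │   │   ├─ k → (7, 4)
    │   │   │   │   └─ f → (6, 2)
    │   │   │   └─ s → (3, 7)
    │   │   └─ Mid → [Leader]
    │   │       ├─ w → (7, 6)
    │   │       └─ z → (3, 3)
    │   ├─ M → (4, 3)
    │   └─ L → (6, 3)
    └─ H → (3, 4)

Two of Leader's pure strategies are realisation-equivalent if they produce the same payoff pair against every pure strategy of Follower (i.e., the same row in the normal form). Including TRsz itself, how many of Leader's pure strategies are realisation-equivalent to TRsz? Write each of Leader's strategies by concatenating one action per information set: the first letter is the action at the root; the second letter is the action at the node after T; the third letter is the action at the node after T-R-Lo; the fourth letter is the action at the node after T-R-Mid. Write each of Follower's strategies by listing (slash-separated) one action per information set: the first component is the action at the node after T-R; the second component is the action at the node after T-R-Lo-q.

Row for TRsz (columns Lo/k, Lo/f, Mid/k, Mid/f): (3,7) (3,7) (3,3) (3,3).
Every one of Leader's information sets is on the play path for some reply by Follower when Leader follows TRsz.
Changing the action at any of them therefore changes at least one column, so only TRsz itself gives this row.

1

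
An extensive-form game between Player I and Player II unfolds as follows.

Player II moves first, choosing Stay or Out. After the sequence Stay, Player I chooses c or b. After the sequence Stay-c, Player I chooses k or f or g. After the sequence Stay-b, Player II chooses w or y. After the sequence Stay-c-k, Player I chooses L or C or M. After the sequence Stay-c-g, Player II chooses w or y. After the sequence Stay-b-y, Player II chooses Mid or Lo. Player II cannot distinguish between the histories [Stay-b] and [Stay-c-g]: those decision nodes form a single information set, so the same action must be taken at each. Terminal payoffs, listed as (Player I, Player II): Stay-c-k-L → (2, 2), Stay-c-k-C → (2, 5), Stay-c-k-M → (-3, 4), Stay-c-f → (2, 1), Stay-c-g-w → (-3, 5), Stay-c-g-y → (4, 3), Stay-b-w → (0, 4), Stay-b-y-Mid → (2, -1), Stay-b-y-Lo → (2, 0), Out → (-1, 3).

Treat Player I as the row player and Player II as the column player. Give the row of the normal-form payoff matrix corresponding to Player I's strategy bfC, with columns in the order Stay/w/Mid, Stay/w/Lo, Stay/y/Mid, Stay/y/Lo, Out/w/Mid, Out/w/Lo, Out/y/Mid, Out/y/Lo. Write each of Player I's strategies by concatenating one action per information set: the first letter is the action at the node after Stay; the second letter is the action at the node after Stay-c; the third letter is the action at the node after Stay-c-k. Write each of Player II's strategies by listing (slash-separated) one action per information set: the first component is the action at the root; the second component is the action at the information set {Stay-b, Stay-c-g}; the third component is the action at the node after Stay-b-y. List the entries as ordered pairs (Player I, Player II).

(0,4) (0,4) (2,-1) (2,0) (-1,3) (-1,3) (-1,3) (-1,3)

vs Stay/w/Mid: Player II plays Stay → Player I plays b at [Stay] → Player II plays w at [Stay-b] → (0, 4)
vs Stay/w/Lo: Player II plays Stay → Player I plays b at [Stay] → Player II plays w at [Stay-b] → (0, 4)
vs Stay/y/Mid: Player II plays Stay → Player I plays b at [Stay] → Player II plays y at [Stay-b] → Player II plays Mid at [Stay-b-y] → (2, -1)
vs Stay/y/Lo: Player II plays Stay → Player I plays b at [Stay] → Player II plays y at [Stay-b] → Player II plays Lo at [Stay-b-y] → (2, 0)
vs Out/w/Mid: Player II plays Out → (-1, 3)
vs Out/w/Lo: Player II plays Out → (-1, 3)
vs Out/y/Mid: Player II plays Out → (-1, 3)
vs Out/y/Lo: Player II plays Out → (-1, 3)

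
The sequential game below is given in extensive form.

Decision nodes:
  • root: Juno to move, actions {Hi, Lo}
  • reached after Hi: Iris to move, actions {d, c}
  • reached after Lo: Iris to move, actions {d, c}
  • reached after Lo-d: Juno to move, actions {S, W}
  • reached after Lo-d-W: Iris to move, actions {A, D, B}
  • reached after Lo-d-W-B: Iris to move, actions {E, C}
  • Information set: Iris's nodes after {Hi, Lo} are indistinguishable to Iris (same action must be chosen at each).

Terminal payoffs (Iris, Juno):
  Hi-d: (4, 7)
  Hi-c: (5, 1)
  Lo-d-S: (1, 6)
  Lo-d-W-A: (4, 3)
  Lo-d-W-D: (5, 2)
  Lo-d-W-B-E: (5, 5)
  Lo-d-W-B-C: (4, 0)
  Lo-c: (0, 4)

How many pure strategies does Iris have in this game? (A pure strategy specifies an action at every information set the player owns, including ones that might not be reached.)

12

Iris owns the information set {Hi, Lo} with actions {d, c} — two choices.
Iris owns the node after Lo-d-W with actions {A, D, B} — three choices.
Iris owns the node after Lo-d-W-B with actions {E, C} — two choices.
A pure strategy fixes one action at each information set independently, so the count is the product 2 × 3 × 2 = 12.
(For reference, Juno has 4 pure strategies, giving a 12×4 normal-form matrix.)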